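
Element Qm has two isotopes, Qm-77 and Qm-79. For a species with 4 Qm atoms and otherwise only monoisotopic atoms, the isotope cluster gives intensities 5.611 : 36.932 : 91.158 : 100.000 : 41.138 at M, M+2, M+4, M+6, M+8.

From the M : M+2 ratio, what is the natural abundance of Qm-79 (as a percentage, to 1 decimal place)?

62.2%

If p is the fraction of Qm that is Qm-77, then I(M+2)/I(M) = [C(4,1)·p^3·(1−p)] / p^4 = 4·(1−p)/p = 36.932/5.611 = 6.5821
(1−p)/p = 6.5821/4 = 1.6455  ⇒  p = 1/(1 + 1.6455) = 0.3780
Qm-77: 37.8%, Qm-79: 62.2%.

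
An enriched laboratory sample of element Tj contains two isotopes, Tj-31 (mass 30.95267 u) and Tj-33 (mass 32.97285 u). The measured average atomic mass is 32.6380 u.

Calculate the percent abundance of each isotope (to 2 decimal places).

Tj-31: 16.58%, Tj-33: 83.42%

With x = fraction of Tj-31 (so Tj-33 is 1 − x):
30.95267·x + 32.97285·(1 − x) = 32.6380
(30.95267 − 32.97285)·x = 32.6380 − 32.97285
x = -0.33485 / -2.02018 = 0.16575 → 16.58% Tj-31, 83.42% Tj-33.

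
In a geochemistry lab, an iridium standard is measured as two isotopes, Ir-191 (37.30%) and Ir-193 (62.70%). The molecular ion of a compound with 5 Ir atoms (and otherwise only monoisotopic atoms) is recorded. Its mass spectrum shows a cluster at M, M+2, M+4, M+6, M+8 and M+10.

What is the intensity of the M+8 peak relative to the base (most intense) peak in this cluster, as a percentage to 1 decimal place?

84.0%

(0.3730 + 0.6270)^5 gives M 0.0072, M+2 0.0607, M+4 0.2040, M+6 0.3429, M+8 0.2882, M+10 0.0969; the largest is M+6.
P(M+6) = C(5,3) × 0.3730^2 × 0.6270^3 = 10 × 0.139129 × 0.24649188 = 0.342942 (base)
P(M+8) = C(5,4) × 0.3730^1 × 0.6270^4 = 5 × 0.3730 × 0.15455041 = 0.288237
Relative intensity = 0.288237 / 0.342942 × 100 = 84.0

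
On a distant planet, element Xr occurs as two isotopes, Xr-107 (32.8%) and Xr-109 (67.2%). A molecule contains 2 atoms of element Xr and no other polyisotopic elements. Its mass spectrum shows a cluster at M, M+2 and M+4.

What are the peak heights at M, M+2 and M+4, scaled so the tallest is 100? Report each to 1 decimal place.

23.8 : 97.6 : 100.0

Expanding (0.328 + 0.672)^2:
P(M) = 0.328^2 = 0.107584
P(M+2) = 2 × 0.328^1 × 0.672^1 = 0.440832
P(M+4) = 0.672^2 = 0.451584
The M+4 peak is largest (0.451584); scaling to 100 gives 23.8 : 97.6 : 100.0.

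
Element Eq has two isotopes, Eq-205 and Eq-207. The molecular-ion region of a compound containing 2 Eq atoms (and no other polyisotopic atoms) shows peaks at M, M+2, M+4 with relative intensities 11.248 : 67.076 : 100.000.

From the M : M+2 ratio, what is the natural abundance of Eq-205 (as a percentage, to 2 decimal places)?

25.11%

Write p for the Eq-205 fraction. I(M+2)/I(M) = [C(2,1)·p^1·(1−p)] / p^2 = 2·(1−p)/p = 67.076/11.248 = 5.9634
(1−p)/p = 5.9634/2 = 2.9817  ⇒  p = 1/(1 + 2.9817) = 0.2511
Eq-205: 25.11%, Eq-207: 74.89%.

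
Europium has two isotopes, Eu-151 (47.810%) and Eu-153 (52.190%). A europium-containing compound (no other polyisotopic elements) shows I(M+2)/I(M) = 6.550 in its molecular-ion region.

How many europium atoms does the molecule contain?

6

The M+2/M ratio from n Eu atoms is n · q/p = n · 0.52190/0.47810.
n = 6.550 × 0.47810/0.52190 = 6.00 ≈ 6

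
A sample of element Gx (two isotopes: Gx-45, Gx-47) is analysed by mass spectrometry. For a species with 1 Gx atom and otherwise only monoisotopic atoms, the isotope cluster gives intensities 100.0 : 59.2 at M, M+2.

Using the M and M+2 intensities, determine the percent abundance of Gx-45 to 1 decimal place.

62.8%

If p is the fraction of Gx that is Gx-45, then I(M+2)/I(M) = [C(1,1)·p^0·(1−p)] / p^1 = 1·(1−p)/p = 59.2/100.0 = 0.5920
(1−p)/p = 0.5920/1 = 0.5920  ⇒  p = 1/(1 + 0.5920) = 0.6281
Gx-45: 62.8%, Gx-47: 37.2%.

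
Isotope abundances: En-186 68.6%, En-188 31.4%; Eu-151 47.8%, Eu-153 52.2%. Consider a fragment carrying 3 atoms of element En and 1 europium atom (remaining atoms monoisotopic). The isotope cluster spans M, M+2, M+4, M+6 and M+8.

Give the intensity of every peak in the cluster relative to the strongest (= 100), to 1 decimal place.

Element En pattern (n=3): 0.32282886 : 0.44330143 : 0.20291057 : 0.03095914
Europium pattern (n=1): 0.4780 : 0.5220
Convolve the two distributions (both contribute in 2-u steps):
  M: 0.32282886×0.4780 = 0.154312
  M+2: 0.32282886×0.5220 + 0.44330143×0.4780 = 0.380415
  M+4: 0.44330143×0.5220 + 0.20291057×0.4780 = 0.328395
  M+6: 0.20291057×0.5220 + 0.03095914×0.4780 = 0.120718
  M+8: 0.03095914×0.5220 = 0.016161
Scale to base peak (0.380415) = 100: 40.6 : 100.0 : 86.3 : 31.7 : 4.2

40.6 : 100.0 : 86.3 : 31.7 : 4.2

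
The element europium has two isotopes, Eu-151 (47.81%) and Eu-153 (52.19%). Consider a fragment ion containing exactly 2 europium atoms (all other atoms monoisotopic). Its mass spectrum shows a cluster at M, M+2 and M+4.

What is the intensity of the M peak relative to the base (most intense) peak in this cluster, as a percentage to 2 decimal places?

(0.4781 + 0.5219)^2 gives M 0.2286, M+2 0.4990, M+4 0.2724; the largest is M+2.
P(M+2) = C(2,1) × 0.4781^1 × 0.5219^1 = 2 × 0.4781 × 0.5219 = 0.499041 (base)
P(M) = C(2,0) × 0.4781^2 × 0.5219^0 = 1 × 0.22857961 × 1.0000 = 0.228580
Relative intensity = 0.228580 / 0.499041 × 100 = 45.80

45.80%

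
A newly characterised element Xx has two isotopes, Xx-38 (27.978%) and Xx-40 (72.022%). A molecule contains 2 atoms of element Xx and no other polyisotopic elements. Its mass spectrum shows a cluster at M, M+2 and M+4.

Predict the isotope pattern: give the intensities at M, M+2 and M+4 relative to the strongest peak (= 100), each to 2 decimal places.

15.09 : 77.69 : 100.00

Expanding (0.27978 + 0.72022)^2:
P(M) = 0.27978^2 = 0.078277
P(M+2) = 2 × 0.27978^1 × 0.72022^1 = 0.403006
P(M+4) = 0.72022^2 = 0.518717
The M+4 peak is largest (0.518717); scaling to 100 gives 15.09 : 77.69 : 100.00.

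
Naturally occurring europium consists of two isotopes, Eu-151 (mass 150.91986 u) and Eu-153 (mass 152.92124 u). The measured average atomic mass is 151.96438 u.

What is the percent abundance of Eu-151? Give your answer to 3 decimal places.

47.810%

Writing the weighted mean with unknown fraction x of Eu-151:
150.91986·x + 152.92124·(1 − x) = 151.96438
(150.91986 − 152.92124)·x = 151.96438 − 152.92124
x = -0.95686 / -2.00138 = 0.47810 → 47.810% Eu-151, 52.190% Eu-153.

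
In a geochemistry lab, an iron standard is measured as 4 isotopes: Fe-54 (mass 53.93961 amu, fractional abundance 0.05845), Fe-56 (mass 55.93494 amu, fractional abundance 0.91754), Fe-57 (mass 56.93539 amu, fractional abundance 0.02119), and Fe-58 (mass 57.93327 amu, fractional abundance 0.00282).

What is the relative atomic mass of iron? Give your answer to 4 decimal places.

55.8451 amu

Ar = Σ fᵢ·mᵢ = 0.05845 × 53.93961 + 0.91754 × 55.93494 + 0.02119 × 56.93539 + 0.00282 × 57.93327
= 3.152770 + 51.322545 + 1.206461 + 0.163372 = 55.845148 amu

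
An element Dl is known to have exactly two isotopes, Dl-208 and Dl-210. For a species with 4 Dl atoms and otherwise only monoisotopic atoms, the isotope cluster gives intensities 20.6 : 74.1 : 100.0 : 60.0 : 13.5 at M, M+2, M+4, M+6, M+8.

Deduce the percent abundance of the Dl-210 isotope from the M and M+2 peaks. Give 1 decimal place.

Let p = fractional abundance of Dl-208. I(M+2)/I(M) = [C(4,1)·p^3·(1−p)] / p^4 = 4·(1−p)/p = 74.1/20.6 = 3.5971
(1−p)/p = 3.5971/4 = 0.8993  ⇒  p = 1/(1 + 0.8993) = 0.5265
Dl-208: 52.7%, Dl-210: 47.3%.

47.3%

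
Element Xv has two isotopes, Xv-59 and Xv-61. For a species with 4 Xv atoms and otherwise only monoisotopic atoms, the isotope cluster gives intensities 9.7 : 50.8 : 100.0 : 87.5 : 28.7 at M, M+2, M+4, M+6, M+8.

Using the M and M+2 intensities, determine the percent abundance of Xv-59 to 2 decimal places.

Write p for the Xv-59 fraction. I(M+2)/I(M) = [C(4,1)·p^3·(1−p)] / p^4 = 4·(1−p)/p = 50.8/9.7 = 5.2371
(1−p)/p = 5.2371/4 = 1.3093  ⇒  p = 1/(1 + 1.3093) = 0.4330
Xv-59: 43.30%, Xv-61: 56.70%.

43.30%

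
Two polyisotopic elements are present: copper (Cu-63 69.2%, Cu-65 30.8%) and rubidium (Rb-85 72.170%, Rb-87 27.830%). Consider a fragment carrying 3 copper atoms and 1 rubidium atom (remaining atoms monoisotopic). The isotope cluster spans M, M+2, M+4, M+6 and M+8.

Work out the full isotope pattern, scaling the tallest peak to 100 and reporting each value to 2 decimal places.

58.11 : 100.00 : 64.46 : 18.44 : 1.98

Copper pattern (n=3): 0.33137389 : 0.44247034 : 0.19693766 : 0.02921811
Rubidium pattern (n=1): 0.7217 : 0.2783
Convolve the two distributions (both contribute in 2-u steps):
  M: 0.33137389×0.7217 = 0.239153
  M+2: 0.33137389×0.2783 + 0.44247034×0.7217 = 0.411552
  M+4: 0.44247034×0.2783 + 0.19693766×0.7217 = 0.265269
  M+6: 0.19693766×0.2783 + 0.02921811×0.7217 = 0.075894
  M+8: 0.02921811×0.2783 = 0.008131
Scale to base peak (0.411552) = 100: 58.11 : 100.00 : 64.46 : 18.44 : 1.98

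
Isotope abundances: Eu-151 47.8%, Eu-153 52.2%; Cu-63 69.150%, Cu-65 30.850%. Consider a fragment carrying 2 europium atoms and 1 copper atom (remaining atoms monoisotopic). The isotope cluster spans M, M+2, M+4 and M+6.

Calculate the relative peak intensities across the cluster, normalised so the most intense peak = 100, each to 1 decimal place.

Europium pattern (n=2): 0.228484 : 0.499032 : 0.272484
Copper pattern (n=1): 0.6915 : 0.3085
Convolve the two distributions (both contribute in 2-u steps):
  M: 0.228484×0.6915 = 0.157997
  M+2: 0.228484×0.3085 + 0.499032×0.6915 = 0.415568
  M+4: 0.499032×0.3085 + 0.272484×0.6915 = 0.342374
  M+6: 0.272484×0.3085 = 0.084061
Scale to base peak (0.415568) = 100: 38.0 : 100.0 : 82.4 : 20.2

38.0 : 100.0 : 82.4 : 20.2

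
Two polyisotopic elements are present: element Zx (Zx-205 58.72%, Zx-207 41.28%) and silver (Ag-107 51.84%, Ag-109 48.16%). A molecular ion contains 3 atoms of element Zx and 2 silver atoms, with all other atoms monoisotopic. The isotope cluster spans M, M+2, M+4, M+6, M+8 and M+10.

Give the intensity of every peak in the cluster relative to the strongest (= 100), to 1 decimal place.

16.0 : 63.3 : 100.0 : 78.6 : 30.7 : 4.8

Element Zx pattern (n=3): 0.20246881 : 0.42700508 : 0.3001834 : 0.07034271
Silver pattern (n=2): 0.26873856 : 0.49932288 : 0.23193856
Convolve the two distributions (both contribute in 2-u steps):
  M: 0.20246881×0.26873856 = 0.054411
  M+2: 0.20246881×0.49932288 + 0.42700508×0.26873856 = 0.215850
  M+4: 0.20246881×0.23193856 + 0.42700508×0.49932288 + 0.3001834×0.26873856 = 0.340845
  M+6: 0.42700508×0.23193856 + 0.3001834×0.49932288 + 0.07034271×0.26873856 = 0.267831
  M+8: 0.3001834×0.23193856 + 0.07034271×0.49932288 = 0.104748
  M+10: 0.07034271×0.23193856 = 0.016315
Scale to base peak (0.340845) = 100: 16.0 : 63.3 : 100.0 : 78.6 : 30.7 : 4.8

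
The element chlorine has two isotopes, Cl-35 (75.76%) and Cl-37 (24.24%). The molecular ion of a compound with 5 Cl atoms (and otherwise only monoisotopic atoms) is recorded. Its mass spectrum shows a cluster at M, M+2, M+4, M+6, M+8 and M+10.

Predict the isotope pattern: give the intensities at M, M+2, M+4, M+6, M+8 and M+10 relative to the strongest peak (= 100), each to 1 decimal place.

62.5 : 100.0 : 64.0 : 20.5 : 3.3 : 0.2

Expanding (0.7576 + 0.2424)^5:
P(M) = 0.7576^5 = 0.249574
P(M+2) = 5 × 0.7576^4 × 0.2424^1 = 0.399266
P(M+4) = 10 × 0.7576^3 × 0.2424^2 = 0.255497
P(M+6) = 10 × 0.7576^2 × 0.2424^3 = 0.081748
P(M+8) = 5 × 0.7576^1 × 0.2424^4 = 0.013078
P(M+10) = 0.2424^5 = 0.000837
The M+2 peak is largest (0.399266); scaling to 100 gives 62.5 : 100.0 : 64.0 : 20.5 : 3.3 : 0.2.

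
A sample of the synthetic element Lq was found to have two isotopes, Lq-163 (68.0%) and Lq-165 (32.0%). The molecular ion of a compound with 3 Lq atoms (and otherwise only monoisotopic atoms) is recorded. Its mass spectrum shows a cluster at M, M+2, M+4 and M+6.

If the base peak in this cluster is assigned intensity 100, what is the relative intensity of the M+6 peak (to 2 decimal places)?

7.38

Binomial terms of (0.680 + 0.320)^3: M 0.3144, M+2 0.4439, M+4 0.2089, M+6 0.0328 → M+2 is the base peak.
P(M+2) = C(3,1) × 0.680^2 × 0.320^1 = 3 × 0.4624 × 0.3200 = 0.443904 (base)
P(M+6) = C(3,3) × 0.680^0 × 0.320^3 = 1 × 1.0000 × 0.032768 = 0.032768
Relative intensity = 0.032768 / 0.443904 × 100 = 7.38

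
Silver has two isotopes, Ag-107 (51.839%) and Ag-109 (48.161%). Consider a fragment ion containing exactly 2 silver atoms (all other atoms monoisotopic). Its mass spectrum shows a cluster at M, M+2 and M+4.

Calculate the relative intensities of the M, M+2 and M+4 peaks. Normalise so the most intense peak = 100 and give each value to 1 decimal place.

Each Ag atom is independently Ag-107 (p = 0.51839) or Ag-109 (q = 0.48161); the cluster is the binomial expansion (p + q)^2.
P(M) = 0.51839^2 = 0.268728
P(M+2) = 2 × 0.51839^1 × 0.48161^1 = 0.499324
P(M+4) = 0.48161^2 = 0.231948
The M+2 peak is largest (0.499324); scaling to 100 gives 53.8 : 100.0 : 46.5.

53.8 : 100.0 : 46.5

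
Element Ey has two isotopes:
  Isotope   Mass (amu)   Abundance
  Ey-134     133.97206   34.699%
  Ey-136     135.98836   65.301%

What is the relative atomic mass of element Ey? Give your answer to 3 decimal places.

135.289 amu

Weight each isotope mass by its fractional abundance: 0.34699 × 133.97206 + 0.65301 × 135.98836
= 46.486965 + 88.801759 = 135.288724 amu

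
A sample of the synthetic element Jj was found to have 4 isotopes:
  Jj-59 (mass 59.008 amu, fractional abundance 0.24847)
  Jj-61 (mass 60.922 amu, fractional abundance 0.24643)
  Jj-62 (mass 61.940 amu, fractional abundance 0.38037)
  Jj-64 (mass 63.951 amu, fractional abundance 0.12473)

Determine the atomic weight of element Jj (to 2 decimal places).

Average mass = Σ (abundance × isotope mass) = 0.24847 × 59.008 + 0.24643 × 60.922 + 0.38037 × 61.940 + 0.12473 × 63.951
= 14.6617 + 15.0130 + 23.5601 + 7.9766 = 61.2114 amu

61.21 amu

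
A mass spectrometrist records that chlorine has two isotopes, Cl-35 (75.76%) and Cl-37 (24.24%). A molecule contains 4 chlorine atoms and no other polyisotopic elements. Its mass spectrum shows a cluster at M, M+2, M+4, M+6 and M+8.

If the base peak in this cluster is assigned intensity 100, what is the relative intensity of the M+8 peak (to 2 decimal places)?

(0.7576 + 0.2424)^4 gives M 0.3294, M+2 0.4216, M+4 0.2023, M+6 0.0432, M+8 0.0035; the largest is M+2.
P(M+2) = C(4,1) × 0.7576^3 × 0.2424^1 = 4 × 0.4348304 × 0.2424 = 0.421612 (base)
P(M+8) = C(4,4) × 0.7576^0 × 0.2424^4 = 1 × 1.0000 × 0.00345247 = 0.003452
Relative intensity = 0.003452 / 0.421612 × 100 = 0.82

0.82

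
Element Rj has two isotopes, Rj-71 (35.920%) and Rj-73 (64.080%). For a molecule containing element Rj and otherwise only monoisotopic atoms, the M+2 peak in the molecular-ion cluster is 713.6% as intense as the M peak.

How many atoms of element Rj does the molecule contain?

With n Rj atoms, P(M+2)/P(M) = C(n,1)·p^(n−1)q / p^n = n·q/p = n · 0.64080/0.35920.
n = 7.136 × 0.35920/0.64080 = 4.00 ≈ 4

4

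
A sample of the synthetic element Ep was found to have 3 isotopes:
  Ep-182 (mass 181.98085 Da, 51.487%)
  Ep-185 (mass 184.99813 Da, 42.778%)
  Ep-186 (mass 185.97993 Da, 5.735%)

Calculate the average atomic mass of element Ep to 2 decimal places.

183.50 Da

Ar = Σ fᵢ·mᵢ = 0.51487 × 181.98085 + 0.42778 × 184.99813 + 0.05735 × 185.97993
= 93.696480 + 79.138500 + 10.665949 = 183.500929 Da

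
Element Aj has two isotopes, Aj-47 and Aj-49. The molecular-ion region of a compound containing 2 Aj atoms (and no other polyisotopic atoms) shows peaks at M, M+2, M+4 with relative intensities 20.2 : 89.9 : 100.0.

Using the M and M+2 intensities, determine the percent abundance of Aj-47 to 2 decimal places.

Let p = fractional abundance of Aj-47. I(M+2)/I(M) = [C(2,1)·p^1·(1−p)] / p^2 = 2·(1−p)/p = 89.9/20.2 = 4.4505
(1−p)/p = 4.4505/2 = 2.2252  ⇒  p = 1/(1 + 2.2252) = 0.3101
Aj-47: 31.01%, Aj-49: 68.99%.

31.01%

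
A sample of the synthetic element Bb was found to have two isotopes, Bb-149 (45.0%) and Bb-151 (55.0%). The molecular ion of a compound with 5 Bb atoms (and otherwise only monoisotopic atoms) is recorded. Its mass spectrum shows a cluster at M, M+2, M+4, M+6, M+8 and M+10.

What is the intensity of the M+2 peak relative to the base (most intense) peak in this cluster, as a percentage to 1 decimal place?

33.5%

Binomial terms of (0.450 + 0.550)^5: M 0.0185, M+2 0.1128, M+4 0.2757, M+6 0.3369, M+8 0.2059, M+10 0.0503 → M+6 is the base peak.
P(M+6) = C(5,3) × 0.450^2 × 0.550^3 = 10 × 0.2025 × 0.166375 = 0.336909 (base)
P(M+2) = C(5,1) × 0.450^4 × 0.550^1 = 5 × 0.04100625 × 0.5500 = 0.112767
Relative intensity = 0.112767 / 0.336909 × 100 = 33.5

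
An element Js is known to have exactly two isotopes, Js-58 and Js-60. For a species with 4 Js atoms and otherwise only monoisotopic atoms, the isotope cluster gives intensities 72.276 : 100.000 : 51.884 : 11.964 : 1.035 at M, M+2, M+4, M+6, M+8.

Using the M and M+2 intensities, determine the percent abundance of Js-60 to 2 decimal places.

Write p for the Js-58 fraction. I(M+2)/I(M) = [C(4,1)·p^3·(1−p)] / p^4 = 4·(1−p)/p = 100.000/72.276 = 1.3836
(1−p)/p = 1.3836/4 = 0.3459  ⇒  p = 1/(1 + 0.3459) = 0.7430
Js-58: 74.30%, Js-60: 25.70%.

25.70%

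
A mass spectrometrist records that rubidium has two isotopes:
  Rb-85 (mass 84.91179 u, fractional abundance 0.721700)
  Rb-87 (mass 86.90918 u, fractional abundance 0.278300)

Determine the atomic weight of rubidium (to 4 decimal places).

Ar = Σ fᵢ·mᵢ = 0.721700 × 84.91179 + 0.278300 × 86.90918
= 61.280839 + 24.186825 = 85.467664 u

85.4677 u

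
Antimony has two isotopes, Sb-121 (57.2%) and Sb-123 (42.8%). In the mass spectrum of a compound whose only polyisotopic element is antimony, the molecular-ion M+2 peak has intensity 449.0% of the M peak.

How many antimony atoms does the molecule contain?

6

For n independent Sb atoms, I(M+2)/I(M) = n · (abundance Sb-123) / (abundance Sb-121) = n · 0.428/0.572.
n = 4.490 × 0.572/0.428 = 6.00 ≈ 6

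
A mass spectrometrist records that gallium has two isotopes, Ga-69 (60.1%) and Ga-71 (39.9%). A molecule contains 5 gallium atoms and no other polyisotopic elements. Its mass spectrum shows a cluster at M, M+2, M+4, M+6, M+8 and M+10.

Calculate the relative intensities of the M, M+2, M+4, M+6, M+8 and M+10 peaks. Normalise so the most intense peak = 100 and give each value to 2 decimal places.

22.69 : 75.31 : 100.00 : 66.39 : 22.04 : 2.93

Each Ga atom is independently Ga-69 (p = 0.601) or Ga-71 (q = 0.399); the cluster is the binomial expansion (p + q)^5.
P(M) = 0.601^5 = 0.078410
P(M+2) = 5 × 0.601^4 × 0.399^1 = 0.260280
P(M+4) = 10 × 0.601^3 × 0.399^2 = 0.345596
P(M+6) = 10 × 0.601^2 × 0.399^3 = 0.229439
P(M+8) = 5 × 0.601^1 × 0.399^4 = 0.076162
P(M+10) = 0.399^5 = 0.010113
The M+4 peak is largest (0.345596); scaling to 100 gives 22.69 : 75.31 : 100.00 : 66.39 : 22.04 : 2.93.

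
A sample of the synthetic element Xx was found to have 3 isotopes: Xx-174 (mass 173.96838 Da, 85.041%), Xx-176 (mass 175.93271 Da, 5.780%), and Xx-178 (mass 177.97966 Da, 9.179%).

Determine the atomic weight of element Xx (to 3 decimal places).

174.450 Da

Average mass = Σ (abundance × isotope mass) = 0.85041 × 173.96838 + 0.05780 × 175.93271 + 0.09179 × 177.97966
= 147.944450 + 10.168911 + 16.336753 = 174.450114 Da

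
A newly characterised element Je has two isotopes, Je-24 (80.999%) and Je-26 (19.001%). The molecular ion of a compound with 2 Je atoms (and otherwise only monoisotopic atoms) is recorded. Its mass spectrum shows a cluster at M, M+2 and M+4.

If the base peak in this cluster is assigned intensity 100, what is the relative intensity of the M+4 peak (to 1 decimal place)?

5.5

(0.80999 + 0.19001)^2 gives M 0.6561, M+2 0.3078, M+4 0.0361; the largest is M.
P(M) = C(2,0) × 0.80999^2 × 0.19001^0 = 1 × 0.6560838 × 1.0000 = 0.656084 (base)
P(M+4) = C(2,2) × 0.80999^0 × 0.19001^2 = 1 × 1.0000 × 0.0361038 = 0.036104
Relative intensity = 0.036104 / 0.656084 × 100 = 5.5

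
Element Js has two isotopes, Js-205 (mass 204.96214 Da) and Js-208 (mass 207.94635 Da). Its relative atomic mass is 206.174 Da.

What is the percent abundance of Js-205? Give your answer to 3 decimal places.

59.391%

Let x be the fractional abundance of Js-205; then Js-208 has abundance 1 − x.
204.96214·x + 207.94635·(1 − x) = 206.174
(204.96214 − 207.94635)·x = 206.174 − 207.94635
x = -1.77235 / -2.98421 = 0.59391 → 59.391% Js-205, 40.609% Js-208.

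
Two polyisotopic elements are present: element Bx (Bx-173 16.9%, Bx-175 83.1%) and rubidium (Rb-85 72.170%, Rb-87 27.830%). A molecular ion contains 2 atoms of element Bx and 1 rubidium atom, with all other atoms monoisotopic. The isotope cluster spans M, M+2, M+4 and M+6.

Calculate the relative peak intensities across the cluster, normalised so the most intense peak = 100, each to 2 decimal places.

Element Bx pattern (n=2): 0.028561 : 0.280878 : 0.690561
Rubidium pattern (n=1): 0.7217 : 0.2783
Convolve the two distributions (both contribute in 2-u steps):
  M: 0.028561×0.7217 = 0.020612
  M+2: 0.028561×0.2783 + 0.280878×0.7217 = 0.210658
  M+4: 0.280878×0.2783 + 0.690561×0.7217 = 0.576546
  M+6: 0.690561×0.2783 = 0.192183
Scale to base peak (0.576546) = 100: 3.58 : 36.54 : 100.00 : 33.33

3.58 : 36.54 : 100.00 : 33.33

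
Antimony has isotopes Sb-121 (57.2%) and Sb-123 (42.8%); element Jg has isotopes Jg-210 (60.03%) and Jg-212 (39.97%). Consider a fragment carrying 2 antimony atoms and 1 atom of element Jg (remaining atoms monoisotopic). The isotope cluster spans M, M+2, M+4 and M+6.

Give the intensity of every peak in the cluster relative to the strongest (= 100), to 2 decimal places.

46.25 : 100.00 : 71.97 : 17.24

Antimony pattern (n=2): 0.327184 : 0.489632 : 0.183184
Element Jg pattern (n=1): 0.6003 : 0.3997
Convolve the two distributions (both contribute in 2-u steps):
  M: 0.327184×0.6003 = 0.196409
  M+2: 0.327184×0.3997 + 0.489632×0.6003 = 0.424702
  M+4: 0.489632×0.3997 + 0.183184×0.6003 = 0.305671
  M+6: 0.183184×0.3997 = 0.073219
Scale to base peak (0.424702) = 100: 46.25 : 100.00 : 71.97 : 17.24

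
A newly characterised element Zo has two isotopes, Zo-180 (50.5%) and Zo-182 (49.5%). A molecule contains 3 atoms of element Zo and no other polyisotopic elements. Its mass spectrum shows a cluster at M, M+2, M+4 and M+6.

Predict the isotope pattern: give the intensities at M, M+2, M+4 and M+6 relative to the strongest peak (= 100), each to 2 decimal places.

Each Zo atom is independently Zo-180 (p = 0.505) or Zo-182 (q = 0.495); the cluster is the binomial expansion (p + q)^3.
P(M) = 0.505^3 = 0.128788
P(M+2) = 3 × 0.505^2 × 0.495^1 = 0.378712
P(M+4) = 3 × 0.505^1 × 0.495^2 = 0.371213
P(M+6) = 0.495^3 = 0.121287
The M+2 peak is largest (0.378712); scaling to 100 gives 34.01 : 100.00 : 98.02 : 32.03.

34.01 : 100.00 : 98.02 : 32.03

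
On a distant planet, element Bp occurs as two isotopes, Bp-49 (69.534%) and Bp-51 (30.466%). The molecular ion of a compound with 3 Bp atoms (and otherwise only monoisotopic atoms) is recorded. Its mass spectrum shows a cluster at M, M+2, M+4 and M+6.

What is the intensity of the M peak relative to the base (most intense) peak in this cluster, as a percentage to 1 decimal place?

(0.69534 + 0.30466)^3 gives M 0.3362, M+2 0.4419, M+4 0.1936, M+6 0.0283; the largest is M+2.
P(M+2) = C(3,1) × 0.69534^2 × 0.30466^1 = 3 × 0.48349772 × 0.30466 = 0.441907 (base)
P(M) = C(3,0) × 0.69534^3 × 0.30466^0 = 1 × 0.3361953 × 1.0000 = 0.336195
Relative intensity = 0.336195 / 0.441907 × 100 = 76.1

76.1%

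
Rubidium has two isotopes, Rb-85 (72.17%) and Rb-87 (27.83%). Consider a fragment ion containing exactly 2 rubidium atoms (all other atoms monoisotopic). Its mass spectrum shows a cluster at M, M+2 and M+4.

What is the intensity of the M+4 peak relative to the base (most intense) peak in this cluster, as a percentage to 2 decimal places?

14.87%

Term probabilities: M 0.5209, M+2 0.4017, M+4 0.0775. Base peak = M.
P(M) = C(2,0) × 0.7217^2 × 0.2783^0 = 1 × 0.52085089 × 1.0000 = 0.520851 (base)
P(M+4) = C(2,2) × 0.7217^0 × 0.2783^2 = 1 × 1.0000 × 0.07745089 = 0.077451
Relative intensity = 0.077451 / 0.520851 × 100 = 14.87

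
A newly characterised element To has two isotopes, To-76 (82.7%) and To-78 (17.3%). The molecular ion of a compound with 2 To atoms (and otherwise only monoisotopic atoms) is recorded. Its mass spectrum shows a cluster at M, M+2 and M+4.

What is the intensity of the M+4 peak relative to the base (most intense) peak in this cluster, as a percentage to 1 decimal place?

4.4%

(0.827 + 0.173)^2 gives M 0.6839, M+2 0.2861, M+4 0.0299; the largest is M.
P(M) = C(2,0) × 0.827^2 × 0.173^0 = 1 × 0.683929 × 1.0000 = 0.683929 (base)
P(M+4) = C(2,2) × 0.827^0 × 0.173^2 = 1 × 1.0000 × 0.029929 = 0.029929
Relative intensity = 0.029929 / 0.683929 × 100 = 4.4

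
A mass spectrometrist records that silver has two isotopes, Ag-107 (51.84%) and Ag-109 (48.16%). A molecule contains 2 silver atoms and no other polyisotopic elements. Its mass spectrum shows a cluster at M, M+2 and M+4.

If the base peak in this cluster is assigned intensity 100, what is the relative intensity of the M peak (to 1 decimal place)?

Term probabilities: M 0.2687, M+2 0.4993, M+4 0.2319. Base peak = M+2.
P(M+2) = C(2,1) × 0.5184^1 × 0.4816^1 = 2 × 0.5184 × 0.4816 = 0.499323 (base)
P(M) = C(2,0) × 0.5184^2 × 0.4816^0 = 1 × 0.26873856 × 1.0000 = 0.268739
Relative intensity = 0.268739 / 0.499323 × 100 = 53.8

53.8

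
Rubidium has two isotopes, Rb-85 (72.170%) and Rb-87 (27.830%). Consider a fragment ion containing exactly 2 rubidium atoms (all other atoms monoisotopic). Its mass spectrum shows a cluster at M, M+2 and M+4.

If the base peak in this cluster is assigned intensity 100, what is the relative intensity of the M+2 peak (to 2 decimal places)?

77.12

Binomial terms of (0.72170 + 0.27830)^2: M 0.5209, M+2 0.4017, M+4 0.0775 → M is the base peak.
P(M) = C(2,0) × 0.72170^2 × 0.27830^0 = 1 × 0.52085089 × 1.0000 = 0.520851 (base)
P(M+2) = C(2,1) × 0.72170^1 × 0.27830^1 = 2 × 0.7217 × 0.2783 = 0.401698
Relative intensity = 0.401698 / 0.520851 × 100 = 77.12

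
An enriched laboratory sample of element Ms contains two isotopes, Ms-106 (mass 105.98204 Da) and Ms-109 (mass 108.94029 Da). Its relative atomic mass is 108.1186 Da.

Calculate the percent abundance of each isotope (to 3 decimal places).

Ms-106: 27.776%, Ms-109: 72.224%

With x = fraction of Ms-106 (so Ms-109 is 1 − x):
105.98204·x + 108.94029·(1 − x) = 108.1186
(105.98204 − 108.94029)·x = 108.1186 − 108.94029
x = -0.82169 / -2.95825 = 0.27776 → 27.776% Ms-106, 72.224% Ms-109.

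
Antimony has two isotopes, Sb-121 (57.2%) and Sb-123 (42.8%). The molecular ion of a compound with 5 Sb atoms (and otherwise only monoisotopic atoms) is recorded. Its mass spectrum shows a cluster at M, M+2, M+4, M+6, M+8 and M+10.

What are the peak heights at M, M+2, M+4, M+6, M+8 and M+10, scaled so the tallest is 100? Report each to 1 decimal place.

Expanding (0.572 + 0.428)^5:
P(M) = 0.572^5 = 0.061232
P(M+2) = 5 × 0.572^4 × 0.428^1 = 0.229086
P(M+4) = 10 × 0.572^3 × 0.428^2 = 0.342827
P(M+6) = 10 × 0.572^2 × 0.428^3 = 0.256521
P(M+8) = 5 × 0.572^1 × 0.428^4 = 0.095971
P(M+10) = 0.428^5 = 0.014362
The M+4 peak is largest (0.342827); scaling to 100 gives 17.9 : 66.8 : 100.0 : 74.8 : 28.0 : 4.2.

17.9 : 66.8 : 100.0 : 74.8 : 28.0 : 4.2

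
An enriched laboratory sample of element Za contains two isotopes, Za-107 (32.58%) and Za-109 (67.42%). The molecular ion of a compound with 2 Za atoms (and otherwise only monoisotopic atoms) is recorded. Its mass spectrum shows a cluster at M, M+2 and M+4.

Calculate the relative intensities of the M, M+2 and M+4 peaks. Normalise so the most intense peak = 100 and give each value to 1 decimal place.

Each Za atom is independently Za-107 (p = 0.3258) or Za-109 (q = 0.6742); the cluster is the binomial expansion (p + q)^2.
P(M) = 0.3258^2 = 0.106146
P(M+2) = 2 × 0.3258^1 × 0.6742^1 = 0.439309
P(M+4) = 0.6742^2 = 0.454546
The M+4 peak is largest (0.454546); scaling to 100 gives 23.4 : 96.6 : 100.0.

23.4 : 96.6 : 100.0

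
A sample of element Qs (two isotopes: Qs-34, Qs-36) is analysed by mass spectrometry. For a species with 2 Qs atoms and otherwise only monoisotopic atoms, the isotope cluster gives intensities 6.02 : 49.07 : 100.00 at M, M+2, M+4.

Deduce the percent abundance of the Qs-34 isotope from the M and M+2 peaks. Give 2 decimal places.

Write p for the Qs-34 fraction. I(M+2)/I(M) = [C(2,1)·p^1·(1−p)] / p^2 = 2·(1−p)/p = 49.07/6.02 = 8.1512
(1−p)/p = 8.1512/2 = 4.0756  ⇒  p = 1/(1 + 4.0756) = 0.1970
Qs-34: 19.70%, Qs-36: 80.30%.

19.70%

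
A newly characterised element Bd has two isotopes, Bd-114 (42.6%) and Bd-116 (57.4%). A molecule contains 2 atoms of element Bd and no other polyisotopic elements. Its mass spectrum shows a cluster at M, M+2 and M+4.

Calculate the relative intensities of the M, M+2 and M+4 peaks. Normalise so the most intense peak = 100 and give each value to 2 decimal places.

37.11 : 100.00 : 67.37

The 2 Bd atoms are independent, so intensities follow the terms of (0.426 + 0.574)^2.
P(M) = 0.426^2 = 0.181476
P(M+2) = 2 × 0.426^1 × 0.574^1 = 0.489048
P(M+4) = 0.574^2 = 0.329476
The M+2 peak is largest (0.489048); scaling to 100 gives 37.11 : 100.00 : 67.37.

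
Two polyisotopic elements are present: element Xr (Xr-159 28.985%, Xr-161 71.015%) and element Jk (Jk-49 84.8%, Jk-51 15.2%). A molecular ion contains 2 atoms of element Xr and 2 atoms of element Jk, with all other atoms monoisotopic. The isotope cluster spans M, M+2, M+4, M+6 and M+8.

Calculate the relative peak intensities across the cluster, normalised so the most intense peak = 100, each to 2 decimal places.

12.83 : 67.49 : 100.00 : 29.64 : 2.48

Element Xr pattern (n=2): 0.08401302 : 0.41167396 : 0.50431302
Element Jk pattern (n=2): 0.719104 : 0.257792 : 0.023104
Convolve the two distributions (both contribute in 2-u steps):
  M: 0.08401302×0.719104 = 0.060414
  M+2: 0.08401302×0.257792 + 0.41167396×0.719104 = 0.317694
  M+4: 0.08401302×0.023104 + 0.41167396×0.257792 + 0.50431302×0.719104 = 0.470721
  M+6: 0.41167396×0.023104 + 0.50431302×0.257792 = 0.139519
  M+8: 0.50431302×0.023104 = 0.011652
Scale to base peak (0.470721) = 100: 12.83 : 67.49 : 100.00 : 29.64 : 2.48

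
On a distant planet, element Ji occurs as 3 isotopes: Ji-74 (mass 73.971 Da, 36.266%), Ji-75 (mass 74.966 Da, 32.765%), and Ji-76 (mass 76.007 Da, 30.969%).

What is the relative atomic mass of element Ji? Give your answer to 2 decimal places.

74.93 Da

Weight each isotope mass by its fractional abundance: 0.36266 × 73.971 + 0.32765 × 74.966 + 0.30969 × 76.007
= 26.8263 + 24.5626 + 23.5386 = 74.9275 Da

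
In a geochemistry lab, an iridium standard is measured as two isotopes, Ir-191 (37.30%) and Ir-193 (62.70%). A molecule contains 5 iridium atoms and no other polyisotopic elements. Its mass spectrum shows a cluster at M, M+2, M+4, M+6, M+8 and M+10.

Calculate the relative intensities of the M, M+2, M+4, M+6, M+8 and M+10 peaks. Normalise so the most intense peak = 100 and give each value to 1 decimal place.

Expanding (0.3730 + 0.6270)^5:
P(M) = 0.3730^5 = 0.007220
P(M+2) = 5 × 0.3730^4 × 0.6270^1 = 0.060684
P(M+4) = 10 × 0.3730^3 × 0.6270^2 = 0.204015
P(M+6) = 10 × 0.3730^2 × 0.6270^3 = 0.342942
P(M+8) = 5 × 0.3730^1 × 0.6270^4 = 0.288237
P(M+10) = 0.6270^5 = 0.096903
The M+6 peak is largest (0.342942); scaling to 100 gives 2.1 : 17.7 : 59.5 : 100.0 : 84.0 : 28.3.

2.1 : 17.7 : 59.5 : 100.0 : 84.0 : 28.3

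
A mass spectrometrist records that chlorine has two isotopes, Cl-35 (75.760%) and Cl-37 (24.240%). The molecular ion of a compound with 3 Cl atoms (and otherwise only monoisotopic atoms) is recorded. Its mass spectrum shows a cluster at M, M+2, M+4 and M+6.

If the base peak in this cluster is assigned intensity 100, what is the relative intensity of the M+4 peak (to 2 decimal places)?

30.71

(0.75760 + 0.24240)^3 gives M 0.4348, M+2 0.4174, M+4 0.1335, M+6 0.0142; the largest is M.
P(M) = C(3,0) × 0.75760^3 × 0.24240^0 = 1 × 0.4348304 × 1.0000 = 0.434830 (base)
P(M+4) = C(3,2) × 0.75760^1 × 0.24240^2 = 3 × 0.7576 × 0.05875776 = 0.133545
Relative intensity = 0.133545 / 0.434830 × 100 = 30.71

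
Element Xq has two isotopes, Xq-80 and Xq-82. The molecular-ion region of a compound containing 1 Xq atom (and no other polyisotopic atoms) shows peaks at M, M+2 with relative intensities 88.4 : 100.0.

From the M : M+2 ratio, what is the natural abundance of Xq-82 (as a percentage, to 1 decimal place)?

Let p = fractional abundance of Xq-80. I(M+2)/I(M) = [C(1,1)·p^0·(1−p)] / p^1 = 1·(1−p)/p = 100.0/88.4 = 1.1312
(1−p)/p = 1.1312/1 = 1.1312  ⇒  p = 1/(1 + 1.1312) = 0.4692
Xq-80: 46.9%, Xq-82: 53.1%.

53.1%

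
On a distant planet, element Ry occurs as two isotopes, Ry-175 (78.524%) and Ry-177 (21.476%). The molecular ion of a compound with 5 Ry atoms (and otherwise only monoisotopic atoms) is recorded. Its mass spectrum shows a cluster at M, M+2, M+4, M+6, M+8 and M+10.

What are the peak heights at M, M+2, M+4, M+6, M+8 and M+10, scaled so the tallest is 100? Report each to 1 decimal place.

73.1 : 100.0 : 54.7 : 15.0 : 2.0 : 0.1

The 5 Ry atoms are independent, so intensities follow the terms of (0.78524 + 0.21476)^5.
P(M) = 0.78524^5 = 0.298547
P(M+2) = 5 × 0.78524^4 × 0.21476^1 = 0.408256
P(M+4) = 10 × 0.78524^3 × 0.21476^2 = 0.223313
P(M+6) = 10 × 0.78524^2 × 0.21476^3 = 0.061075
P(M+8) = 5 × 0.78524^1 × 0.21476^4 = 0.008352
P(M+10) = 0.21476^5 = 0.000457
The M+2 peak is largest (0.408256); scaling to 100 gives 73.1 : 100.0 : 54.7 : 15.0 : 2.0 : 0.1.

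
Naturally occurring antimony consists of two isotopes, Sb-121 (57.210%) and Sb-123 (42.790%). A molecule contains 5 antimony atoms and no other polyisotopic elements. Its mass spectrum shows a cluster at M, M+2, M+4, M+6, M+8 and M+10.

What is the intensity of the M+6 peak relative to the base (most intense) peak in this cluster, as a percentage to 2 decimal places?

Binomial terms of (0.57210 + 0.42790)^5: M 0.0613, M+2 0.2292, M+4 0.3428, M+6 0.2564, M+8 0.0959, M+10 0.0143 → M+4 is the base peak.
P(M+4) = C(5,2) × 0.57210^3 × 0.42790^2 = 10 × 0.18724742 × 0.18309841 = 0.342847 (base)
P(M+6) = C(5,3) × 0.57210^2 × 0.42790^3 = 10 × 0.32729841 × 0.07834781 = 0.256431
Relative intensity = 0.256431 / 0.342847 × 100 = 74.79

74.79%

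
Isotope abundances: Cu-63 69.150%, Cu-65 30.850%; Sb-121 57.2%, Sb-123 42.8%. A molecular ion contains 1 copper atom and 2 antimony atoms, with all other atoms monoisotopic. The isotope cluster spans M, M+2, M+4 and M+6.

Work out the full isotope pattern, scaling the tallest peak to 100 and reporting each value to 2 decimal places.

Copper pattern (n=1): 0.6915 : 0.3085
Antimony pattern (n=2): 0.327184 : 0.489632 : 0.183184
Convolve the two distributions (both contribute in 2-u steps):
  M: 0.6915×0.327184 = 0.226248
  M+2: 0.6915×0.489632 + 0.3085×0.327184 = 0.439517
  M+4: 0.6915×0.183184 + 0.3085×0.489632 = 0.277723
  M+6: 0.3085×0.183184 = 0.056512
Scale to base peak (0.439517) = 100: 51.48 : 100.00 : 63.19 : 12.86

51.48 : 100.00 : 63.19 : 12.86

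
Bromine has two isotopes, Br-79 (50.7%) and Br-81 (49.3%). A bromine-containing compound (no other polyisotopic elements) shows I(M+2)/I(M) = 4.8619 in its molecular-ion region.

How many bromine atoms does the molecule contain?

With n Br atoms, P(M+2)/P(M) = C(n,1)·p^(n−1)q / p^n = n·q/p = n · 0.493/0.507.
n = 4.8619 × 0.507/0.493 = 5.00 ≈ 5

5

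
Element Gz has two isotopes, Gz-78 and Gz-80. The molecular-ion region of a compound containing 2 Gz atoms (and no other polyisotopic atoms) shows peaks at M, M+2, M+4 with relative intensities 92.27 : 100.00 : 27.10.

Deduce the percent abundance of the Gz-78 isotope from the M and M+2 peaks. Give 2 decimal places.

Write p for the Gz-78 fraction. I(M+2)/I(M) = [C(2,1)·p^1·(1−p)] / p^2 = 2·(1−p)/p = 100.00/92.27 = 1.0838
(1−p)/p = 1.0838/2 = 0.5419  ⇒  p = 1/(1 + 0.5419) = 0.6486
Gz-78: 64.86%, Gz-80: 35.14%.

64.86%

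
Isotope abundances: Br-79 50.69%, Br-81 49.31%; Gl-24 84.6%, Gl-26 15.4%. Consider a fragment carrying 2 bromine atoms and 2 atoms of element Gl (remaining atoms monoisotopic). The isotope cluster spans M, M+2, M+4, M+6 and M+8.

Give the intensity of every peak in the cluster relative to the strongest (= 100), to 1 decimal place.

43.3 : 100.0 : 73.1 : 17.7 : 1.4

Bromine pattern (n=2): 0.25694761 : 0.49990478 : 0.24314761
Element Gl pattern (n=2): 0.715716 : 0.260568 : 0.023716
Convolve the two distributions (both contribute in 2-u steps):
  M: 0.25694761×0.715716 = 0.183902
  M+2: 0.25694761×0.260568 + 0.49990478×0.715716 = 0.424742
  M+4: 0.25694761×0.023716 + 0.49990478×0.260568 + 0.24314761×0.715716 = 0.310378
  M+6: 0.49990478×0.023716 + 0.24314761×0.260568 = 0.075212
  M+8: 0.24314761×0.023716 = 0.005766
Scale to base peak (0.424742) = 100: 43.3 : 100.0 : 73.1 : 17.7 : 1.4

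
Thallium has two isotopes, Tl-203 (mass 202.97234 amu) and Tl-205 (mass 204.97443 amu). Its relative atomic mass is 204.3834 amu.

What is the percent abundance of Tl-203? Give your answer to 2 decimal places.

29.52%

With x = fraction of Tl-203 (so Tl-205 is 1 − x):
202.97234·x + 204.97443·(1 − x) = 204.3834
(202.97234 − 204.97443)·x = 204.3834 − 204.97443
x = -0.59103 / -2.00209 = 0.29521 → 29.52% Tl-203, 70.48% Tl-205.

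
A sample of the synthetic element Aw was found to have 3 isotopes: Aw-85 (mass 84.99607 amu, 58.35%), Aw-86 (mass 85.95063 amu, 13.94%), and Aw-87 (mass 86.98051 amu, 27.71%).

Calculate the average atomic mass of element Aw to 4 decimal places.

85.6790 amu

Average mass = Σ (abundance × isotope mass) = 0.5835 × 84.99607 + 0.1394 × 85.95063 + 0.2771 × 86.98051
= 49.595207 + 11.981518 + 24.102299 = 85.679024 amu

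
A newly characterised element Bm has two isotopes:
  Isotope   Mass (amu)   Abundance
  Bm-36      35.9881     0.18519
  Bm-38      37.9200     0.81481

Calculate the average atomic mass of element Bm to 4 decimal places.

Weight each isotope mass by its fractional abundance: 0.18519 × 35.9881 + 0.81481 × 37.9200
= 6.66464 + 30.89760 = 37.56224 amu

37.5622 amu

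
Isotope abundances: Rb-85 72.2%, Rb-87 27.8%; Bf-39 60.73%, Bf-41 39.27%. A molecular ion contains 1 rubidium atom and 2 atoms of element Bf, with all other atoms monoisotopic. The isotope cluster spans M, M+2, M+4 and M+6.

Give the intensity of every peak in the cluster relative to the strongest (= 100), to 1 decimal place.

59.6 : 100.0 : 54.6 : 9.6

Rubidium pattern (n=1): 0.7220 : 0.2780
Element Bf pattern (n=2): 0.36881329 : 0.47697342 : 0.15421329
Convolve the two distributions (both contribute in 2-u steps):
  M: 0.7220×0.36881329 = 0.266283
  M+2: 0.7220×0.47697342 + 0.2780×0.36881329 = 0.446905
  M+4: 0.7220×0.15421329 + 0.2780×0.47697342 = 0.243941
  M+6: 0.2780×0.15421329 = 0.042871
Scale to base peak (0.446905) = 100: 59.6 : 100.0 : 54.6 : 9.6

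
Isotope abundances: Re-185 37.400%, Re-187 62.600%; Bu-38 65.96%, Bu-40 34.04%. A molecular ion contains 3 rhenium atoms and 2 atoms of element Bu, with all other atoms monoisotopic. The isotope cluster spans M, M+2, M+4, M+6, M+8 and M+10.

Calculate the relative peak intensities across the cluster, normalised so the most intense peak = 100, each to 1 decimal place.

6.8 : 41.2 : 94.2 : 100.0 : 48.1 : 8.5

Rhenium pattern (n=3): 0.05231362 : 0.26268713 : 0.43968487 : 0.24531438
Element Bu pattern (n=2): 0.43507216 : 0.44905568 : 0.11587216
Convolve the two distributions (both contribute in 2-u steps):
  M: 0.05231362×0.43507216 = 0.022760
  M+2: 0.05231362×0.44905568 + 0.26268713×0.43507216 = 0.137780
  M+4: 0.05231362×0.11587216 + 0.26268713×0.44905568 + 0.43968487×0.43507216 = 0.315317
  M+6: 0.26268713×0.11587216 + 0.43968487×0.44905568 + 0.24531438×0.43507216 = 0.334611
  M+8: 0.43968487×0.11587216 + 0.24531438×0.44905568 = 0.161107
  M+10: 0.24531438×0.11587216 = 0.028425
Scale to base peak (0.334611) = 100: 6.8 : 41.2 : 94.2 : 100.0 : 48.1 : 8.5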